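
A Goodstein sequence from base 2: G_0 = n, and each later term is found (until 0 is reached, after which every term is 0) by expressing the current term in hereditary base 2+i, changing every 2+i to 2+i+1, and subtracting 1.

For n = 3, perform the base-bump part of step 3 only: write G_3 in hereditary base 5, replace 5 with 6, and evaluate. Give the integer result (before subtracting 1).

2

G_0=3  [base 2] 2 + 1  →[2↦3]→  3 + 1 = 4  −1 ⇒ G_1=3
G_1=3  [base 3] 3  →[3↦4]→  4 = 4  −1 ⇒ G_2=3
G_2=3  [base 4] 3  →[4↦5]→  3 = 3  −1 ⇒ G_3=2
G_3=2  [base 5] 2  →[5↦6]→  2 = 2  −1 ⇒ G_4=1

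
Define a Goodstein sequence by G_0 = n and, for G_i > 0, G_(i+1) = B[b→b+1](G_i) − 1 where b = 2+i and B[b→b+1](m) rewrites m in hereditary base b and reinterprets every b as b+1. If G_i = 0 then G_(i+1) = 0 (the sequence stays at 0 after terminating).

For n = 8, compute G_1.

80

8 —HB2→ 2^(2 + 1) —bump→ 3^(3 + 1) = 81 —(−1)→ 80
80 —HB3→ 2·3^3 + 2·3^2 + 2·3 + 2 —bump→ 2·4^4 + 2·4^2 + 2·4 + 2 = 554 —(−1)→ 553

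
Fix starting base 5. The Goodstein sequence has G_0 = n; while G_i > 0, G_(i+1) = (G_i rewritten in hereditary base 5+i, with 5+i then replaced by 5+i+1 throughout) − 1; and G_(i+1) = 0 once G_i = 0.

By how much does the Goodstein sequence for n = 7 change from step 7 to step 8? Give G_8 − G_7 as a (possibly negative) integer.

-1

[0] 7 ≡ 5 + 2 (base 5). Lift 6: 8. −1: 7.
[1] 7 ≡ 6 + 1 (base 6). Lift 7: 8. −1: 7.
[2] 7 ≡ 7 (base 7). Lift 8: 8. −1: 7.
[3] 7 ≡ 7 (base 8). Lift 9: 7. −1: 6.
[4] 6 ≡ 6 (base 9). Lift 10: 6. −1: 5.
[5] 5 ≡ 5 (base 10). Lift 11: 5. −1: 4.
[6] 4 ≡ 4 (base 11). Lift 12: 4. −1: 3.
[7] 3 ≡ 3 (base 12). Lift 13: 3. −1: 2.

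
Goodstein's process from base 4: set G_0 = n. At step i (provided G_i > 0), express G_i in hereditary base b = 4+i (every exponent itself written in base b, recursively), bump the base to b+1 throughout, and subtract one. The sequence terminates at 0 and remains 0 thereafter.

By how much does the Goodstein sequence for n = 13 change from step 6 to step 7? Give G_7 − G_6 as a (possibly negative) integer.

13 —HB4→ 3·4 + 1 —bump→ 3·5 + 1 = 16 —(−1)→ 15
15 —HB5→ 3·5 —bump→ 3·6 = 18 —(−1)→ 17
17 —HB6→ 2·6 + 5 —bump→ 2·7 + 5 = 19 —(−1)→ 18
18 —HB7→ 2·7 + 4 —bump→ 2·8 + 4 = 20 —(−1)→ 19
19 —HB8→ 2·8 + 3 —bump→ 2·9 + 3 = 21 —(−1)→ 20
20 —HB9→ 2·9 + 2 —bump→ 2·10 + 2 = 22 —(−1)→ 21
21 —HB10→ 2·10 + 1 —bump→ 2·11 + 1 = 23 —(−1)→ 22

1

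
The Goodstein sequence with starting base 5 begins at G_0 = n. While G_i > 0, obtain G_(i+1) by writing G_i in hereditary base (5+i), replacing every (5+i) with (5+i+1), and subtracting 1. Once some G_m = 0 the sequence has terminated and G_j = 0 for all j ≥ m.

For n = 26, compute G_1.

36

i=0: 26 = 5^2 + 1 (b=5); 5→6: 6^2 + 1 = 37; 37−1 = 36
i=1: 36 = 6^2 (b=6); 6→7: 7^2 = 49; 49−1 = 48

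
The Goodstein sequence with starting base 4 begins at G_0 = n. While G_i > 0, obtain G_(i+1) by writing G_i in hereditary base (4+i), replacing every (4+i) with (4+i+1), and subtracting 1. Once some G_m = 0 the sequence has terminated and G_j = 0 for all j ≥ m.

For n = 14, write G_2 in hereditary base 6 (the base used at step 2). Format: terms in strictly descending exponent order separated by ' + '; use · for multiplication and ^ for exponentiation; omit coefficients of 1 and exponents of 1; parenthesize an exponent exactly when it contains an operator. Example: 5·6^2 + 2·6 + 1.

step 0: 14 = 3·4 + 2; sub 5 for 4: 3·5 + 2; = 17; G_1 = 17−1 = 16
step 1: 16 = 3·5 + 1; sub 6 for 5: 3·6 + 1; = 19; G_2 = 19−1 = 18
step 2: 18 = 3·6; sub 7 for 6: 3·7; = 21; G_3 = 21−1 = 20

3·6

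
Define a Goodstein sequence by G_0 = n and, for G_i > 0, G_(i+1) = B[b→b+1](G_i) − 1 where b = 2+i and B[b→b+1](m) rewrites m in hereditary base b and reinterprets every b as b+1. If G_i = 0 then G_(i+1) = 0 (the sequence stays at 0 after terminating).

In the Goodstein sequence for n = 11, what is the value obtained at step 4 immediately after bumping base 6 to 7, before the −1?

5764802

[0] 11 ≡ 2^(2 + 1) + 2 + 1 (base 2). Lift 3: 85. −1: 84.
[1] 84 ≡ 3^(3 + 1) + 3 (base 3). Lift 4: 1028. −1: 1027.
[2] 1027 ≡ 4^(4 + 1) + 3 (base 4). Lift 5: 15628. −1: 15627.
[3] 15627 ≡ 5^(5 + 1) + 2 (base 5). Lift 6: 279938. −1: 279937.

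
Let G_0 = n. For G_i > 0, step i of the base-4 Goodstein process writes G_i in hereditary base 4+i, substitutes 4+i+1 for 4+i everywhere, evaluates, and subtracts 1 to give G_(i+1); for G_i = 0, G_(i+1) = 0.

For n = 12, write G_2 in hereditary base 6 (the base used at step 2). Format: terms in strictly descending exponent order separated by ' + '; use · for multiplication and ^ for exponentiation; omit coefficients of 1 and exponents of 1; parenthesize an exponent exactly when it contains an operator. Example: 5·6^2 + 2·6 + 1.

2·6 + 3

(0) 12|_4 = 3·4 ↦ 3·5|_5 = 15 ⇒ 14
(1) 14|_5 = 2·5 + 4 ↦ 2·6 + 4|_6 = 16 ⇒ 15
(2) 15|_6 = 2·6 + 3 ↦ 2·7 + 3|_7 = 17 ⇒ 16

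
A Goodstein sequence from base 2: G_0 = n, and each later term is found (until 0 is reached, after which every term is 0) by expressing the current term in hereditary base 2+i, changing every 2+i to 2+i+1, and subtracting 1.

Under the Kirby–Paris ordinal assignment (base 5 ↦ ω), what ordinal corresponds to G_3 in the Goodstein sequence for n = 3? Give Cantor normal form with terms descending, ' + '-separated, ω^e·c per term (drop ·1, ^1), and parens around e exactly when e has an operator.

(0) 3|_2 = 2 + 1 ↦ 3 + 1|_3 = 4 ⇒ 3
(1) 3|_3 = 3 ↦ 4|_4 = 4 ⇒ 3
(2) 3|_4 = 3 ↦ 3|_5 = 3 ⇒ 2
(3) 2|_5 = 2 ↦ 2|_6 = 2 ⇒ 1

2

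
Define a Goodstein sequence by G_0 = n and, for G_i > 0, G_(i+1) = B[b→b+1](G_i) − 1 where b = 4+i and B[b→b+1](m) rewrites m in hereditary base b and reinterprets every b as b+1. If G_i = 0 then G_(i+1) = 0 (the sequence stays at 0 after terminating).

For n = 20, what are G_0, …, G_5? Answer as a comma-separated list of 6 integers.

G_0 = 20. HB_4(20) = 4^2 + 4. Bump = 30. G_1 = 29.
G_1 = 29. HB_5(29) = 5^2 + 4. Bump = 40. G_2 = 39.
G_2 = 39. HB_6(39) = 6^2 + 3. Bump = 52. G_3 = 51.
G_3 = 51. HB_7(51) = 7^2 + 2. Bump = 66. G_4 = 65.
G_4 = 65. HB_8(65) = 8^2 + 1. Bump = 82. G_5 = 81.

20, 29, 39, 51, 65, 81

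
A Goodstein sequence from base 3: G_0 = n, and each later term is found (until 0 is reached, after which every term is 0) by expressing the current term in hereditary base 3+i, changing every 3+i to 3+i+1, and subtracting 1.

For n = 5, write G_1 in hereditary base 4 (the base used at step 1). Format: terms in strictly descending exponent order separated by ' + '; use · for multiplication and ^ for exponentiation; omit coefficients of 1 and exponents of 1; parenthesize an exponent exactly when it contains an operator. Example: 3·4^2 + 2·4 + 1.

4 + 1

i=0: 5 = 3 + 2 (b=3); 3→4: 4 + 2 = 6; 6−1 = 5
i=1: 5 = 4 + 1 (b=4); 4→5: 5 + 1 = 6; 6−1 = 5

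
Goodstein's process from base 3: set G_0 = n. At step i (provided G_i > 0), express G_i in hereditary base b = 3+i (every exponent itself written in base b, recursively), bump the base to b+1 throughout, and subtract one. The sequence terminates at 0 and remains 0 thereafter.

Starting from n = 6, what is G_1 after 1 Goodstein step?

(0) 6|_3 = 2·3 ↦ 2·4|_4 = 8 ⇒ 7
(1) 7|_4 = 4 + 3 ↦ 5 + 3|_5 = 8 ⇒ 7

7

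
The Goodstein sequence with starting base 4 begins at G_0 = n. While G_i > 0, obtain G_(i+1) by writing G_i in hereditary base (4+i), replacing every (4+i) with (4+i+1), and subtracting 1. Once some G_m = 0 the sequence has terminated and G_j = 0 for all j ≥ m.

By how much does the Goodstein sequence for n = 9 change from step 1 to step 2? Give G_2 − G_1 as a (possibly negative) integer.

(0) 9|_4 = 2·4 + 1 ↦ 2·5 + 1|_5 = 11 ⇒ 10
(1) 10|_5 = 2·5 ↦ 2·6|_6 = 12 ⇒ 11

1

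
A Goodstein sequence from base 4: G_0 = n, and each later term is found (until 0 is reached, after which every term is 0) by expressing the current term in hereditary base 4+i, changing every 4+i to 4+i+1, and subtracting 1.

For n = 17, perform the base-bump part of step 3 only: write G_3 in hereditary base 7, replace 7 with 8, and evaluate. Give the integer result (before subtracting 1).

step 0: 17 = 4^2 + 1; sub 5 for 4: 5^2 + 1; = 26; G_1 = 26−1 = 25
step 1: 25 = 5^2; sub 6 for 5: 6^2; = 36; G_2 = 36−1 = 35
step 2: 35 = 5·6 + 5; sub 7 for 6: 5·7 + 5; = 40; G_3 = 40−1 = 39
step 3: 39 = 5·7 + 4; sub 8 for 7: 5·8 + 4; = 44; G_4 = 44−1 = 43

44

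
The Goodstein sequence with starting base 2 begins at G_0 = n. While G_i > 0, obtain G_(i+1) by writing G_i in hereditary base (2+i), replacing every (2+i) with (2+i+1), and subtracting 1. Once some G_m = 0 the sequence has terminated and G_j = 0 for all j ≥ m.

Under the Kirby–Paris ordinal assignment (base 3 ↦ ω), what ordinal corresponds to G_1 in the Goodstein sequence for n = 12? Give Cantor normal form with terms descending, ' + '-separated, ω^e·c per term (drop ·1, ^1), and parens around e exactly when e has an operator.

G_0=12  [base 2] 2^(2 + 1) + 2^2  →[2↦3]→  3^(3 + 1) + 3^3 = 108  −1 ⇒ G_1=107
G_1=107  [base 3] 3^(3 + 1) + 2·3^2 + 2·3 + 2  →[3↦4]→  4^(4 + 1) + 2·4^2 + 2·4 + 2 = 1066  −1 ⇒ G_2=1065

ω^(ω + 1) + ω^2·2 + ω·2 + 2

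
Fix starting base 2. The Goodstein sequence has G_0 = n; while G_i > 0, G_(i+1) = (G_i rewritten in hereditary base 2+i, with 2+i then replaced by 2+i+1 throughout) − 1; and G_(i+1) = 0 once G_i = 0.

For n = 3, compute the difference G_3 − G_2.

base 2: 3 = 2 + 1; at 3: 3 + 1 = 4; next = 3
base 3: 3 = 3; at 4: 4 = 4; next = 3
base 4: 3 = 3; at 5: 3 = 3; next = 2

-1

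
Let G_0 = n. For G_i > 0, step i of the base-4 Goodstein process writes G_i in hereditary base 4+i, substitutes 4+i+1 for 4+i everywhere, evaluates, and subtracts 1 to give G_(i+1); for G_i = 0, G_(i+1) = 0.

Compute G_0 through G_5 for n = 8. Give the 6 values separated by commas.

8, 9, 9, 9, 9, 9

G_0=8  [base 4] 2·4  →[4↦5]→  2·5 = 10  −1 ⇒ G_1=9
G_1=9  [base 5] 5 + 4  →[5↦6]→  6 + 4 = 10  −1 ⇒ G_2=9
G_2=9  [base 6] 6 + 3  →[6↦7]→  7 + 3 = 10  −1 ⇒ G_3=9
G_3=9  [base 7] 7 + 2  →[7↦8]→  8 + 2 = 10  −1 ⇒ G_4=9
G_4=9  [base 8] 8 + 1  →[8↦9]→  9 + 1 = 10  −1 ⇒ G_5=9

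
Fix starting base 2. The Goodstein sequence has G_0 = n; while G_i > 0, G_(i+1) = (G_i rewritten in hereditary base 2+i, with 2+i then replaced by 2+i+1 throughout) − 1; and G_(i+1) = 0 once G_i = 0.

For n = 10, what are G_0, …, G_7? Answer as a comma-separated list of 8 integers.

10, 83, 1025, 15625, 279935, 4215754, 84073323, 1937434592

(0) 10|_2 = 2^(2 + 1) + 2 ↦ 3^(3 + 1) + 3|_3 = 84 ⇒ 83
(1) 83|_3 = 3^(3 + 1) + 2 ↦ 4^(4 + 1) + 2|_4 = 1026 ⇒ 1025
(2) 1025|_4 = 4^(4 + 1) + 1 ↦ 5^(5 + 1) + 1|_5 = 15626 ⇒ 15625
(3) 15625|_5 = 5^(5 + 1) ↦ 6^(6 + 1)|_6 = 279936 ⇒ 279935
(4) 279935|_6 = 5·6^6 + 5·6^5 + 5·6^4 + 5·6^3 + 5·6^2 + 5·6 + 5 ↦ 5·7^7 + 5·7^5 + 5·7^4 + 5·7^3 + 5·7^2 + 5·7 + 5|_7 = 4215755 ⇒ 4215754
(5) 4215754|_7 = 5·7^7 + 5·7^5 + 5·7^4 + 5·7^3 + 5·7^2 + 5·7 + 4 ↦ 5·8^8 + 5·8^5 + 5·8^4 + 5·8^3 + 5·8^2 + 5·8 + 4|_8 = 84073324 ⇒ 84073323
(6) 84073323|_8 = 5·8^8 + 5·8^5 + 5·8^4 + 5·8^3 + 5·8^2 + 5·8 + 3 ↦ 5·9^9 + 5·9^5 + 5·9^4 + 5·9^3 + 5·9^2 + 5·9 + 3|_9 = 1937434593 ⇒ 1937434592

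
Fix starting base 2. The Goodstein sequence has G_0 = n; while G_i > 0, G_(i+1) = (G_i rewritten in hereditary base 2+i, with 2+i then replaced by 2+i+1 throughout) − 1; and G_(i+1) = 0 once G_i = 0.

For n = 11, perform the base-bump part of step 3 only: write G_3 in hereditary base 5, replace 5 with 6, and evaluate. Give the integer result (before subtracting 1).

(0) 11|_2 = 2^(2 + 1) + 2 + 1 ↦ 3^(3 + 1) + 3 + 1|_3 = 85 ⇒ 84
(1) 84|_3 = 3^(3 + 1) + 3 ↦ 4^(4 + 1) + 4|_4 = 1028 ⇒ 1027
(2) 1027|_4 = 4^(4 + 1) + 3 ↦ 5^(5 + 1) + 3|_5 = 15628 ⇒ 15627

279938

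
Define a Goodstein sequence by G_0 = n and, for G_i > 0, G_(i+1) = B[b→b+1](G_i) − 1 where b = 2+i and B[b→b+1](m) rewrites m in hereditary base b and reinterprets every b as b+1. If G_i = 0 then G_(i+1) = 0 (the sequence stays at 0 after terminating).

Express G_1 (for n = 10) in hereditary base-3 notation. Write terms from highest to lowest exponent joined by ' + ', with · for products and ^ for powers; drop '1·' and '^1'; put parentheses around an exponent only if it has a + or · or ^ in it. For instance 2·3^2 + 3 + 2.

G_0=10  [base 2] 2^(2 + 1) + 2  →[2↦3]→  3^(3 + 1) + 3 = 84  −1 ⇒ G_1=83
G_1=83  [base 3] 3^(3 + 1) + 2  →[3↦4]→  4^(4 + 1) + 2 = 1026  −1 ⇒ G_2=1025

3^(3 + 1) + 2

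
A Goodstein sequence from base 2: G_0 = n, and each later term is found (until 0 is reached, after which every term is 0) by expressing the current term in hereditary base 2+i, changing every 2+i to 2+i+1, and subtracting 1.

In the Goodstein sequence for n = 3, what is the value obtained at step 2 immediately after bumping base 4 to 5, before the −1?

3

(0) 3|_2 = 2 + 1 ↦ 3 + 1|_3 = 4 ⇒ 3
(1) 3|_3 = 3 ↦ 4|_4 = 4 ⇒ 3
(2) 3|_4 = 3 ↦ 3|_5 = 3 ⇒ 2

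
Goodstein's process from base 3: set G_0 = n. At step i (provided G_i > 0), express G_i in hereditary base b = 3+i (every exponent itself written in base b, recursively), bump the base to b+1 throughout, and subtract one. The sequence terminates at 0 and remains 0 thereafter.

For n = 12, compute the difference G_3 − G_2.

10

step 0: 12 = 3^2 + 3; sub 4 for 3: 4^2 + 4; = 20; G_1 = 20−1 = 19
step 1: 19 = 4^2 + 3; sub 5 for 4: 5^2 + 3; = 28; G_2 = 28−1 = 27
step 2: 27 = 5^2 + 2; sub 6 for 5: 6^2 + 2; = 38; G_3 = 38−1 = 37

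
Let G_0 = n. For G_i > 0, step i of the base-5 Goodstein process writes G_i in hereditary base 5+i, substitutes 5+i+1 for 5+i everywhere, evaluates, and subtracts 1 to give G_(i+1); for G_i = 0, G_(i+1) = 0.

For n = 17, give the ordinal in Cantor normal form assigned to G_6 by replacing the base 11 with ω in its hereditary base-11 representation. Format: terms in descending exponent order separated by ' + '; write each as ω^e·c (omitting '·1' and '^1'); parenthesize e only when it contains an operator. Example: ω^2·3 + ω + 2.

i=0: 17 = 3·5 + 2 (b=5); 5→6: 3·6 + 2 = 20; 20−1 = 19
i=1: 19 = 3·6 + 1 (b=6); 6→7: 3·7 + 1 = 22; 22−1 = 21
i=2: 21 = 3·7 (b=7); 7→8: 3·8 = 24; 24−1 = 23
i=3: 23 = 2·8 + 7 (b=8); 8→9: 2·9 + 7 = 25; 25−1 = 24
i=4: 24 = 2·9 + 6 (b=9); 9→10: 2·10 + 6 = 26; 26−1 = 25
i=5: 25 = 2·10 + 5 (b=10); 10→11: 2·11 + 5 = 27; 27−1 = 26
i=6: 26 = 2·11 + 4 (b=11); 11→12: 2·12 + 4 = 28; 28−1 = 27

ω·2 + 4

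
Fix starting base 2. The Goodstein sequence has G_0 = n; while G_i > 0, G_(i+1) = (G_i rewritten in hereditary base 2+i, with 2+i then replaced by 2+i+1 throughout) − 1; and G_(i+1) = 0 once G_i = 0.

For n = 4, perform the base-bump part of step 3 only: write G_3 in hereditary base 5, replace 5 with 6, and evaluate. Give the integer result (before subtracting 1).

84

base 2: 4 = 2^2; at 3: 3^3 = 27; next = 26
base 3: 26 = 2·3^2 + 2·3 + 2; at 4: 2·4^2 + 2·4 + 2 = 42; next = 41
base 4: 41 = 2·4^2 + 2·4 + 1; at 5: 2·5^2 + 2·5 + 1 = 61; next = 60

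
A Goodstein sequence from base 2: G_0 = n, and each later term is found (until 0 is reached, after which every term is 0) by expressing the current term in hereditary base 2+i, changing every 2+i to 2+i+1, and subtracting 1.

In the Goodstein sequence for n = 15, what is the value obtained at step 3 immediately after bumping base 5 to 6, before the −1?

326594

(0) 15|_2 = 2^(2 + 1) + 2^2 + 2 + 1 ↦ 3^(3 + 1) + 3^3 + 3 + 1|_3 = 112 ⇒ 111
(1) 111|_3 = 3^(3 + 1) + 3^3 + 3 ↦ 4^(4 + 1) + 4^4 + 4|_4 = 1284 ⇒ 1283
(2) 1283|_4 = 4^(4 + 1) + 4^4 + 3 ↦ 5^(5 + 1) + 5^5 + 3|_5 = 18753 ⇒ 18752
(3) 18752|_5 = 5^(5 + 1) + 5^5 + 2 ↦ 6^(6 + 1) + 6^6 + 2|_6 = 326594 ⇒ 326593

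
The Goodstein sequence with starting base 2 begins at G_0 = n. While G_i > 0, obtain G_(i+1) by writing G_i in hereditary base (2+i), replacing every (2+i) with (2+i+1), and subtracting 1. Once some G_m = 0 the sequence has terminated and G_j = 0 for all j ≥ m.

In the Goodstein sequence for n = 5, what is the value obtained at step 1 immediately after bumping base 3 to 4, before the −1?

G_0=5  [base 2] 2^2 + 1  →[2↦3]→  3^3 + 1 = 28  −1 ⇒ G_1=27
G_1=27  [base 3] 3^3  →[3↦4]→  4^4 = 256  −1 ⇒ G_2=255

256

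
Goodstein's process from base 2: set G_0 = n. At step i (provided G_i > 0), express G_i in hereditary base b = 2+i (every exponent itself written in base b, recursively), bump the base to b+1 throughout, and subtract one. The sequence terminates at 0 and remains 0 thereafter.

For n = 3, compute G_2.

3

i=0: 3 = 2 + 1 (b=2); 2→3: 3 + 1 = 4; 4−1 = 3
i=1: 3 = 3 (b=3); 3→4: 4 = 4; 4−1 = 3
i=2: 3 = 3 (b=4); 4→5: 3 = 3; 3−1 = 2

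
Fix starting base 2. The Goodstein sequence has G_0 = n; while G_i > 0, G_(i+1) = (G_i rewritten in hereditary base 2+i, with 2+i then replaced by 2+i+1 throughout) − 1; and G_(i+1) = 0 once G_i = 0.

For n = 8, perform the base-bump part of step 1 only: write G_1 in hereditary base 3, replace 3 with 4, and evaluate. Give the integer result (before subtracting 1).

i=0: 8 = 2^(2 + 1) (b=2); 2→3: 3^(3 + 1) = 81; 81−1 = 80
i=1: 80 = 2·3^3 + 2·3^2 + 2·3 + 2 (b=3); 3→4: 2·4^4 + 2·4^2 + 2·4 + 2 = 554; 554−1 = 553

554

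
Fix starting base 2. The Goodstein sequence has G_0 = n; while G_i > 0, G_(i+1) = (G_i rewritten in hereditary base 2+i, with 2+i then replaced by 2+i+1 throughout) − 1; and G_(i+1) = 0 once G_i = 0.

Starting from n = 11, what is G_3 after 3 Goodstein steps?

step 0: 11 = 2^(2 + 1) + 2 + 1; sub 3 for 2: 3^(3 + 1) + 3 + 1; = 85; G_1 = 85−1 = 84
step 1: 84 = 3^(3 + 1) + 3; sub 4 for 3: 4^(4 + 1) + 4; = 1028; G_2 = 1028−1 = 1027
step 2: 1027 = 4^(4 + 1) + 3; sub 5 for 4: 5^(5 + 1) + 3; = 15628; G_3 = 15628−1 = 15627
step 3: 15627 = 5^(5 + 1) + 2; sub 6 for 5: 6^(6 + 1) + 2; = 279938; G_4 = 279938−1 = 279937

15627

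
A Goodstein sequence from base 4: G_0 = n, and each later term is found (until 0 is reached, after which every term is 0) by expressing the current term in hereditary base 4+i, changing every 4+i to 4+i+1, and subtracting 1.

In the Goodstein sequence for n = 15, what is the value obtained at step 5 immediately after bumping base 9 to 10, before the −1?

(0) 15|_4 = 3·4 + 3 ↦ 3·5 + 3|_5 = 18 ⇒ 17
(1) 17|_5 = 3·5 + 2 ↦ 3·6 + 2|_6 = 20 ⇒ 19
(2) 19|_6 = 3·6 + 1 ↦ 3·7 + 1|_7 = 22 ⇒ 21
(3) 21|_7 = 3·7 ↦ 3·8|_8 = 24 ⇒ 23
(4) 23|_8 = 2·8 + 7 ↦ 2·9 + 7|_9 = 25 ⇒ 24
(5) 24|_9 = 2·9 + 6 ↦ 2·10 + 6|_10 = 26 ⇒ 25

26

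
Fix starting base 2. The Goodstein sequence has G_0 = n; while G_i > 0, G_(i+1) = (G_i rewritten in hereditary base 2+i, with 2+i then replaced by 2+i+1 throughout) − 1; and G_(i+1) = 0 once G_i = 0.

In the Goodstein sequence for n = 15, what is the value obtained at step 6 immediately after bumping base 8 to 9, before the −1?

3524450281

G_0 = 15. HB_2(15) = 2^(2 + 1) + 2^2 + 2 + 1. Bump = 112. G_1 = 111.
G_1 = 111. HB_3(111) = 3^(3 + 1) + 3^3 + 3. Bump = 1284. G_2 = 1283.
G_2 = 1283. HB_4(1283) = 4^(4 + 1) + 4^4 + 3. Bump = 18753. G_3 = 18752.
G_3 = 18752. HB_5(18752) = 5^(5 + 1) + 5^5 + 2. Bump = 326594. G_4 = 326593.
G_4 = 326593. HB_6(326593) = 6^(6 + 1) + 6^6 + 1. Bump = 6588345. G_5 = 6588344.
G_5 = 6588344. HB_7(6588344) = 7^(7 + 1) + 7^7. Bump = 150994944. G_6 = 150994943.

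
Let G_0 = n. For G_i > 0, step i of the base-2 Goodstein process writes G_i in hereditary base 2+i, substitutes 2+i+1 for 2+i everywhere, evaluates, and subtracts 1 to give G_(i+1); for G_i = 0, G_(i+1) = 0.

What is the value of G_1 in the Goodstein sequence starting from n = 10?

G_0 = 10. HB_2(10) = 2^(2 + 1) + 2. Bump = 84. G_1 = 83.
G_1 = 83. HB_3(83) = 3^(3 + 1) + 2. Bump = 1026. G_2 = 1025.

83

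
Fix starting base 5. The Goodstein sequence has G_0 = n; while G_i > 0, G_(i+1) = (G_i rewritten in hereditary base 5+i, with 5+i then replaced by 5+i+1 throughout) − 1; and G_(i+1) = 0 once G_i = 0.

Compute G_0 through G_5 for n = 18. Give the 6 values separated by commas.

18, 20, 22, 24, 26, 27

18 —HB5→ 3·5 + 3 —bump→ 3·6 + 3 = 21 —(−1)→ 20
20 —HB6→ 3·6 + 2 —bump→ 3·7 + 2 = 23 —(−1)→ 22
22 —HB7→ 3·7 + 1 —bump→ 3·8 + 1 = 25 —(−1)→ 24
24 —HB8→ 3·8 —bump→ 3·9 = 27 —(−1)→ 26
26 —HB9→ 2·9 + 8 —bump→ 2·10 + 8 = 28 —(−1)→ 27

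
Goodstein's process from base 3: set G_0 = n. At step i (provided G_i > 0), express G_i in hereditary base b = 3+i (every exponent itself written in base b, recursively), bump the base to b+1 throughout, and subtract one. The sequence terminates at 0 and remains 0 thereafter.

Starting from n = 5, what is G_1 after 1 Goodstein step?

5

(0) 5|_3 = 3 + 2 ↦ 4 + 2|_4 = 6 ⇒ 5
(1) 5|_4 = 4 + 1 ↦ 5 + 1|_5 = 6 ⇒ 5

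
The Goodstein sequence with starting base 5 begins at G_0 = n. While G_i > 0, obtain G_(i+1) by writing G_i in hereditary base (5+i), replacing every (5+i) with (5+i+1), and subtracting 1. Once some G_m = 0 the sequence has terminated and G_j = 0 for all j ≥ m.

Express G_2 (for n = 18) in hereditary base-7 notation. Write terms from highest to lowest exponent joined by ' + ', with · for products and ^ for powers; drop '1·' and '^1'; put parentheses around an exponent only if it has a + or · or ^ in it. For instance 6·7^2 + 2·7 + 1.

G_0=18  [base 5] 3·5 + 3  →[5↦6]→  3·6 + 3 = 21  −1 ⇒ G_1=20
G_1=20  [base 6] 3·6 + 2  →[6↦7]→  3·7 + 2 = 23  −1 ⇒ G_2=22

3·7 + 1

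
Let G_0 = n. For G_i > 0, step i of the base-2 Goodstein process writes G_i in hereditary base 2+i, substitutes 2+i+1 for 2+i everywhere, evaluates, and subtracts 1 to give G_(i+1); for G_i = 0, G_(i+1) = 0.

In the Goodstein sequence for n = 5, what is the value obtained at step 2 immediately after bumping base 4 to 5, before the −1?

468

(0) 5|_2 = 2^2 + 1 ↦ 3^3 + 1|_3 = 28 ⇒ 27
(1) 27|_3 = 3^3 ↦ 4^4|_4 = 256 ⇒ 255
(2) 255|_4 = 3·4^3 + 3·4^2 + 3·4 + 3 ↦ 3·5^3 + 3·5^2 + 3·5 + 3|_5 = 468 ⇒ 467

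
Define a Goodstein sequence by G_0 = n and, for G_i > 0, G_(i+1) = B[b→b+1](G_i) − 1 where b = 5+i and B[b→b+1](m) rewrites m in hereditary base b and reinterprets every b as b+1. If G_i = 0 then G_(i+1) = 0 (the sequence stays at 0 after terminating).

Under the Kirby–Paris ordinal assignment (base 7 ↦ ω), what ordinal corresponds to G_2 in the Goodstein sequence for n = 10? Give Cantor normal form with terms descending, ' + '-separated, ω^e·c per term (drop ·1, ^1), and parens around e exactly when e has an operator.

ω + 4

i=0: 10 = 2·5 (b=5); 5→6: 2·6 = 12; 12−1 = 11
i=1: 11 = 6 + 5 (b=6); 6→7: 7 + 5 = 12; 12−1 = 11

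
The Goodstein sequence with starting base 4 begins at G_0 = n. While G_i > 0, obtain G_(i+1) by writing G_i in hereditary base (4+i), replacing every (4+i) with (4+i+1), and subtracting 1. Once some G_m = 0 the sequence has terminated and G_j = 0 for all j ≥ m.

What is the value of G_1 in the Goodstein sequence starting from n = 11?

12

base 4: 11 = 2·4 + 3; at 5: 2·5 + 3 = 13; next = 12
base 5: 12 = 2·5 + 2; at 6: 2·6 + 2 = 14; next = 13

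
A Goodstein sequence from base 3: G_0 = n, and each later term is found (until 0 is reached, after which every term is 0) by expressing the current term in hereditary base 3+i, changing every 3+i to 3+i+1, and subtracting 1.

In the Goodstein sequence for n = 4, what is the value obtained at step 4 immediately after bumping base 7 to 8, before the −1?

step 0: 4 = 3 + 1; sub 4 for 3: 4 + 1; = 5; G_1 = 5−1 = 4
step 1: 4 = 4; sub 5 for 4: 5; = 5; G_2 = 5−1 = 4
step 2: 4 = 4; sub 6 for 5: 4; = 4; G_3 = 4−1 = 3
step 3: 3 = 3; sub 7 for 6: 3; = 3; G_4 = 3−1 = 2
step 4: 2 = 2; sub 8 for 7: 2; = 2; G_5 = 2−1 = 1

2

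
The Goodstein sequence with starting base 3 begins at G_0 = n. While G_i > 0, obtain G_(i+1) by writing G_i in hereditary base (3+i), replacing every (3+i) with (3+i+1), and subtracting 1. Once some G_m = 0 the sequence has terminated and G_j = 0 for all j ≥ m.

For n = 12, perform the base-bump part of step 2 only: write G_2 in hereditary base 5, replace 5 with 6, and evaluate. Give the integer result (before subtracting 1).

G_0 = 12. HB_3(12) = 3^2 + 3. Bump = 20. G_1 = 19.
G_1 = 19. HB_4(19) = 4^2 + 3. Bump = 28. G_2 = 27.

38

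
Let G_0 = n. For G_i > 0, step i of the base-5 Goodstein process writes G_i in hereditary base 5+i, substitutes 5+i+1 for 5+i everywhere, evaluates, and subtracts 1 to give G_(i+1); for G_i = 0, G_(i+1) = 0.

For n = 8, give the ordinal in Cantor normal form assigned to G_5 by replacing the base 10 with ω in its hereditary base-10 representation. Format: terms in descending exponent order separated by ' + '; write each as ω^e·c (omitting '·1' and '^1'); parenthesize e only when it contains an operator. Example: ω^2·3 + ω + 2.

7

G_0 = 8. HB_5(8) = 5 + 3. Bump = 9. G_1 = 8.
G_1 = 8. HB_6(8) = 6 + 2. Bump = 9. G_2 = 8.
G_2 = 8. HB_7(8) = 7 + 1. Bump = 9. G_3 = 8.
G_3 = 8. HB_8(8) = 8. Bump = 9. G_4 = 8.
G_4 = 8. HB_9(8) = 8. Bump = 8. G_5 = 7.
G_5 = 7. HB_10(7) = 7. Bump = 7. G_6 = 6.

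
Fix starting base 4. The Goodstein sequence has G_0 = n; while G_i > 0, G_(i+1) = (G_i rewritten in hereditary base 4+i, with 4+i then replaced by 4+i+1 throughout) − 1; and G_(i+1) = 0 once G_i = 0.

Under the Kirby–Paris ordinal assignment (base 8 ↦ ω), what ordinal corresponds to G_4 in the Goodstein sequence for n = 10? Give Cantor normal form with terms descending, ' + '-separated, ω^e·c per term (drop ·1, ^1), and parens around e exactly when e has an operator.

ω + 5

G_0 = 10. HB_4(10) = 2·4 + 2. Bump = 12. G_1 = 11.
G_1 = 11. HB_5(11) = 2·5 + 1. Bump = 13. G_2 = 12.
G_2 = 12. HB_6(12) = 2·6. Bump = 14. G_3 = 13.
G_3 = 13. HB_7(13) = 7 + 6. Bump = 14. G_4 = 13.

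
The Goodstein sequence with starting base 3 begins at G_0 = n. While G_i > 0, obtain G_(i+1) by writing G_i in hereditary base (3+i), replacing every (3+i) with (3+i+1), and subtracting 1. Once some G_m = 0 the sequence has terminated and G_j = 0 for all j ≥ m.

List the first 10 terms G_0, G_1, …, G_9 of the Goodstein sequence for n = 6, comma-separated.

6, 7, 7, 7, 7, 7, 6, 5, 4, 3

[0] 6 ≡ 2·3 (base 3). Lift 4: 8. −1: 7.
[1] 7 ≡ 4 + 3 (base 4). Lift 5: 8. −1: 7.
[2] 7 ≡ 5 + 2 (base 5). Lift 6: 8. −1: 7.
[3] 7 ≡ 6 + 1 (base 6). Lift 7: 8. −1: 7.
[4] 7 ≡ 7 (base 7). Lift 8: 8. −1: 7.
[5] 7 ≡ 7 (base 8). Lift 9: 7. −1: 6.
[6] 6 ≡ 6 (base 9). Lift 10: 6. −1: 5.
[7] 5 ≡ 5 (base 10). Lift 11: 5. −1: 4.
[8] 4 ≡ 4 (base 11). Lift 12: 4. −1: 3.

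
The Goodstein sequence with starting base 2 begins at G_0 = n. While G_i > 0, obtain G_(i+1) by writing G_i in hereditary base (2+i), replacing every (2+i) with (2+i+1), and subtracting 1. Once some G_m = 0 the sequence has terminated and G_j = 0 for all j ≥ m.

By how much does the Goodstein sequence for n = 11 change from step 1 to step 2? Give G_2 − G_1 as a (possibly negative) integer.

base 2: 11 = 2^(2 + 1) + 2 + 1; at 3: 3^(3 + 1) + 3 + 1 = 85; next = 84
base 3: 84 = 3^(3 + 1) + 3; at 4: 4^(4 + 1) + 4 = 1028; next = 1027

943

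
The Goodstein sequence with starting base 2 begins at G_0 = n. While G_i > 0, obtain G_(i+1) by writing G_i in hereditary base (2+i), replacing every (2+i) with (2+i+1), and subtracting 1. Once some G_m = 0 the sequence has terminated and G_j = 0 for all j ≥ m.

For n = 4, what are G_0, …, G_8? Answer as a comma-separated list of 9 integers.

4, 26, 41, 60, 83, 109, 139, 173, 211

i=0: 4 = 2^2 (b=2); 2→3: 3^3 = 27; 27−1 = 26
i=1: 26 = 2·3^2 + 2·3 + 2 (b=3); 3→4: 2·4^2 + 2·4 + 2 = 42; 42−1 = 41
i=2: 41 = 2·4^2 + 2·4 + 1 (b=4); 4→5: 2·5^2 + 2·5 + 1 = 61; 61−1 = 60
i=3: 60 = 2·5^2 + 2·5 (b=5); 5→6: 2·6^2 + 2·6 = 84; 84−1 = 83
i=4: 83 = 2·6^2 + 6 + 5 (b=6); 6→7: 2·7^2 + 7 + 5 = 110; 110−1 = 109
i=5: 109 = 2·7^2 + 7 + 4 (b=7); 7→8: 2·8^2 + 8 + 4 = 140; 140−1 = 139
i=6: 139 = 2·8^2 + 8 + 3 (b=8); 8→9: 2·9^2 + 9 + 3 = 174; 174−1 = 173
i=7: 173 = 2·9^2 + 9 + 2 (b=9); 9→10: 2·10^2 + 10 + 2 = 212; 212−1 = 211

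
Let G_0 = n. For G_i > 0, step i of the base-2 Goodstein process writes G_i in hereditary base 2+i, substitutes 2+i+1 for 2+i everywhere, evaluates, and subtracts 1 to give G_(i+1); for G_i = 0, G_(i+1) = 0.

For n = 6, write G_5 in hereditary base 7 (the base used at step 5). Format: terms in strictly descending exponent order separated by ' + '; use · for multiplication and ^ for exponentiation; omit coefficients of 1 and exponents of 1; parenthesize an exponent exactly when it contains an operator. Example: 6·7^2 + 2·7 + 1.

5·7^5 + 5·7^4 + 5·7^3 + 5·7^2 + 5·7 + 4

G_0=6  [base 2] 2^2 + 2  →[2↦3]→  3^3 + 3 = 30  −1 ⇒ G_1=29
G_1=29  [base 3] 3^3 + 2  →[3↦4]→  4^4 + 2 = 258  −1 ⇒ G_2=257
G_2=257  [base 4] 4^4 + 1  →[4↦5]→  5^5 + 1 = 3126  −1 ⇒ G_3=3125
G_3=3125  [base 5] 5^5  →[5↦6]→  6^6 = 46656  −1 ⇒ G_4=46655
G_4=46655  [base 6] 5·6^5 + 5·6^4 + 5·6^3 + 5·6^2 + 5·6 + 5  →[6↦7]→  5·7^5 + 5·7^4 + 5·7^3 + 5·7^2 + 5·7 + 5 = 98040  −1 ⇒ G_5=98039
G_5=98039  [base 7] 5·7^5 + 5·7^4 + 5·7^3 + 5·7^2 + 5·7 + 4  →[7↦8]→  5·8^5 + 5·8^4 + 5·8^3 + 5·8^2 + 5·8 + 4 = 187244  −1 ⇒ G_6=187243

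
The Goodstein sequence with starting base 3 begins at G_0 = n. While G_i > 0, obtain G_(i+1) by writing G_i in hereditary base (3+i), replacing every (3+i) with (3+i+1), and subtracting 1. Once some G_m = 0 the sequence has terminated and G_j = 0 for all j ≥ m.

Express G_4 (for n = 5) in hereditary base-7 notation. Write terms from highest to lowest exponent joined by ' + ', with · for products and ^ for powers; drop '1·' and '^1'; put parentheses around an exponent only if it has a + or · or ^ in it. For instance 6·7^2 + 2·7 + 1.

i=0: 5 = 3 + 2 (b=3); 3→4: 4 + 2 = 6; 6−1 = 5
i=1: 5 = 4 + 1 (b=4); 4→5: 5 + 1 = 6; 6−1 = 5
i=2: 5 = 5 (b=5); 5→6: 6 = 6; 6−1 = 5
i=3: 5 = 5 (b=6); 6→7: 5 = 5; 5−1 = 4
i=4: 4 = 4 (b=7); 7→8: 4 = 4; 4−1 = 3

4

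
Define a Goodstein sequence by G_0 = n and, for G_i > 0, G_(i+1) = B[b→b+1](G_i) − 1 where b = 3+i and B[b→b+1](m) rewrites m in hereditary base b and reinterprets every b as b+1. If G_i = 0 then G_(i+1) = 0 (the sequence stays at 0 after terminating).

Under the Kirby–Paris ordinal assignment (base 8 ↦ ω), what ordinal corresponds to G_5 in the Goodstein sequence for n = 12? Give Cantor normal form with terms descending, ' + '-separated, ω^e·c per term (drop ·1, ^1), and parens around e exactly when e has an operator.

ω·7 + 7

step 0: 12 = 3^2 + 3; sub 4 for 3: 4^2 + 4; = 20; G_1 = 20−1 = 19
step 1: 19 = 4^2 + 3; sub 5 for 4: 5^2 + 3; = 28; G_2 = 28−1 = 27
step 2: 27 = 5^2 + 2; sub 6 for 5: 6^2 + 2; = 38; G_3 = 38−1 = 37
step 3: 37 = 6^2 + 1; sub 7 for 6: 7^2 + 1; = 50; G_4 = 50−1 = 49
step 4: 49 = 7^2; sub 8 for 7: 8^2; = 64; G_5 = 64−1 = 63
step 5: 63 = 7·8 + 7; sub 9 for 8: 7·9 + 7; = 70; G_6 = 70−1 = 69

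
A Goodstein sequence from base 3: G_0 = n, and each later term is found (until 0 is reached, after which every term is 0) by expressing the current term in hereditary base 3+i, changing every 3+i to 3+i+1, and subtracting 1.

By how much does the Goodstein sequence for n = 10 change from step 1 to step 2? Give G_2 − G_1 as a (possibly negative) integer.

8

G_0 = 10. HB_3(10) = 3^2 + 1. Bump = 17. G_1 = 16.
G_1 = 16. HB_4(16) = 4^2. Bump = 25. G_2 = 24.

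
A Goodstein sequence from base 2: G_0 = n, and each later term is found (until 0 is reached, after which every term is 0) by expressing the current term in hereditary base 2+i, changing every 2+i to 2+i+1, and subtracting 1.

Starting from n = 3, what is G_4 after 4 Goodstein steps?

1

G_0 = 3. HB_2(3) = 2 + 1. Bump = 4. G_1 = 3.
G_1 = 3. HB_3(3) = 3. Bump = 4. G_2 = 3.
G_2 = 3. HB_4(3) = 3. Bump = 3. G_3 = 2.
G_3 = 2. HB_5(2) = 2. Bump = 2. G_4 = 1.
G_4 = 1. HB_6(1) = 1. Bump = 1. G_5 = 0.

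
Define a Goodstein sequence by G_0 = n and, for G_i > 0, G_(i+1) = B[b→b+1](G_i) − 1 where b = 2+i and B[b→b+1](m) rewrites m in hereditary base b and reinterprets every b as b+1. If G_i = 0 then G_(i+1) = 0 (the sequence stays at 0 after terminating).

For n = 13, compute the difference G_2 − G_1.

1171

[0] 13 ≡ 2^(2 + 1) + 2^2 + 1 (base 2). Lift 3: 109. −1: 108.
[1] 108 ≡ 3^(3 + 1) + 3^3 (base 3). Lift 4: 1280. −1: 1279.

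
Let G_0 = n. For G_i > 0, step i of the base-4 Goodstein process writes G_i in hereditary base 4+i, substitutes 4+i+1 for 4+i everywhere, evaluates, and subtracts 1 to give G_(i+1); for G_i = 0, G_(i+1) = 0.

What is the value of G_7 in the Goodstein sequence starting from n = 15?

G_0=15  [base 4] 3·4 + 3  →[4↦5]→  3·5 + 3 = 18  −1 ⇒ G_1=17
G_1=17  [base 5] 3·5 + 2  →[5↦6]→  3·6 + 2 = 20  −1 ⇒ G_2=19
G_2=19  [base 6] 3·6 + 1  →[6↦7]→  3·7 + 1 = 22  −1 ⇒ G_3=21
G_3=21  [base 7] 3·7  →[7↦8]→  3·8 = 24  −1 ⇒ G_4=23
G_4=23  [base 8] 2·8 + 7  →[8↦9]→  2·9 + 7 = 25  −1 ⇒ G_5=24
G_5=24  [base 9] 2·9 + 6  →[9↦10]→  2·10 + 6 = 26  −1 ⇒ G_6=25
G_6=25  [base 10] 2·10 + 5  →[10↦11]→  2·11 + 5 = 27  −1 ⇒ G_7=26

26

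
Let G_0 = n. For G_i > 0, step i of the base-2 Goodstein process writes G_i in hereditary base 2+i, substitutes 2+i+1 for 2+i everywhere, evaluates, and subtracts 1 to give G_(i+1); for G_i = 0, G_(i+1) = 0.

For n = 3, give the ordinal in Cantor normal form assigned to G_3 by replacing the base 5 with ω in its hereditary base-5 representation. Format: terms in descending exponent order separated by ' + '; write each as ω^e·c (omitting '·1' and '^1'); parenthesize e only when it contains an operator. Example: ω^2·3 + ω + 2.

(0) 3|_2 = 2 + 1 ↦ 3 + 1|_3 = 4 ⇒ 3
(1) 3|_3 = 3 ↦ 4|_4 = 4 ⇒ 3
(2) 3|_4 = 3 ↦ 3|_5 = 3 ⇒ 2
(3) 2|_5 = 2 ↦ 2|_6 = 2 ⇒ 1

2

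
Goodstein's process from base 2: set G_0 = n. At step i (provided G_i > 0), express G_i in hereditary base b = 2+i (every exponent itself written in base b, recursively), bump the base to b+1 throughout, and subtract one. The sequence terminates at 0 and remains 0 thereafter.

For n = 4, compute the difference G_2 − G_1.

15

(0) 4|_2 = 2^2 ↦ 3^3|_3 = 27 ⇒ 26
(1) 26|_3 = 2·3^2 + 2·3 + 2 ↦ 2·4^2 + 2·4 + 2|_4 = 42 ⇒ 41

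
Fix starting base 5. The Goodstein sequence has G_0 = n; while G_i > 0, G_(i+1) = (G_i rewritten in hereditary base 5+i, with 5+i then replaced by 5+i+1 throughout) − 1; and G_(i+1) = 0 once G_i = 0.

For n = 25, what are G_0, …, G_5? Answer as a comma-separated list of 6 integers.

25, 35, 39, 43, 47, 51

i=0: 25 = 5^2 (b=5); 5→6: 6^2 = 36; 36−1 = 35
i=1: 35 = 5·6 + 5 (b=6); 6→7: 5·7 + 5 = 40; 40−1 = 39
i=2: 39 = 5·7 + 4 (b=7); 7→8: 5·8 + 4 = 44; 44−1 = 43
i=3: 43 = 5·8 + 3 (b=8); 8→9: 5·9 + 3 = 48; 48−1 = 47
i=4: 47 = 5·9 + 2 (b=9); 9→10: 5·10 + 2 = 52; 52−1 = 51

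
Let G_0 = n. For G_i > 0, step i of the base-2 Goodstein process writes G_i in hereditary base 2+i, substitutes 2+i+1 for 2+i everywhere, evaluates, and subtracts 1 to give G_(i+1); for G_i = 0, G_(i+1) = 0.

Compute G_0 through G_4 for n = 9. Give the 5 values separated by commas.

9 —HB2→ 2^(2 + 1) + 1 —bump→ 3^(3 + 1) + 1 = 82 —(−1)→ 81
81 —HB3→ 3^(3 + 1) —bump→ 4^(4 + 1) = 1024 —(−1)→ 1023
1023 —HB4→ 3·4^4 + 3·4^3 + 3·4^2 + 3·4 + 3 —bump→ 3·5^5 + 3·5^3 + 3·5^2 + 3·5 + 3 = 9843 —(−1)→ 9842
9842 —HB5→ 3·5^5 + 3·5^3 + 3·5^2 + 3·5 + 2 —bump→ 3·6^6 + 3·6^3 + 3·6^2 + 3·6 + 2 = 140744 —(−1)→ 140743

9, 81, 1023, 9842, 140743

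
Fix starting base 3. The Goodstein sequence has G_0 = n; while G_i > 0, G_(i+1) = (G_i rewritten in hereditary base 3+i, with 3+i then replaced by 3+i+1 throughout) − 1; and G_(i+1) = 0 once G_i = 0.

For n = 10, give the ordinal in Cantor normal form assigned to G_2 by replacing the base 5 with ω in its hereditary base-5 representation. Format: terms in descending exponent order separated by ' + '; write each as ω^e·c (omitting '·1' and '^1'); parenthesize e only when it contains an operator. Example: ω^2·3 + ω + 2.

i=0: 10 = 3^2 + 1 (b=3); 3→4: 4^2 + 1 = 17; 17−1 = 16
i=1: 16 = 4^2 (b=4); 4→5: 5^2 = 25; 25−1 = 24

ω·4 + 4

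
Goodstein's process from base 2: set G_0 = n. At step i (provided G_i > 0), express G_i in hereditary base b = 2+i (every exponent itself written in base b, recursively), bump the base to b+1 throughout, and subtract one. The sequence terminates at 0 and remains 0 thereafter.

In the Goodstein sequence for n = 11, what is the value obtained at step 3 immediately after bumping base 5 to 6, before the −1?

[0] 11 ≡ 2^(2 + 1) + 2 + 1 (base 2). Lift 3: 85. −1: 84.
[1] 84 ≡ 3^(3 + 1) + 3 (base 3). Lift 4: 1028. −1: 1027.
[2] 1027 ≡ 4^(4 + 1) + 3 (base 4). Lift 5: 15628. −1: 15627.
[3] 15627 ≡ 5^(5 + 1) + 2 (base 5). Lift 6: 279938. −1: 279937.

279938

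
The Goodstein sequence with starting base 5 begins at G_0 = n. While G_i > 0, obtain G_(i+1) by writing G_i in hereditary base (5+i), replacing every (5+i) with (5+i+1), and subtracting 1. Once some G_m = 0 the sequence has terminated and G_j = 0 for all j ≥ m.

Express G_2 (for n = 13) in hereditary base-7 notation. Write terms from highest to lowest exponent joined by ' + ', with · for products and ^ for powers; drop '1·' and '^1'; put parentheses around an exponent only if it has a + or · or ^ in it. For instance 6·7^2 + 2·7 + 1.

2·7 + 1

[0] 13 ≡ 2·5 + 3 (base 5). Lift 6: 15. −1: 14.
[1] 14 ≡ 2·6 + 2 (base 6). Lift 7: 16. −1: 15.
[2] 15 ≡ 2·7 + 1 (base 7). Lift 8: 17. −1: 16.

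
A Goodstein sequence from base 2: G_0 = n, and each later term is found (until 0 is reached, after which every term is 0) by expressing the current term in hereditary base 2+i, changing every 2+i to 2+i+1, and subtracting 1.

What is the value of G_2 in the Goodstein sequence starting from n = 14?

1281

base 2: 14 = 2^(2 + 1) + 2^2 + 2; at 3: 3^(3 + 1) + 3^3 + 3 = 111; next = 110
base 3: 110 = 3^(3 + 1) + 3^3 + 2; at 4: 4^(4 + 1) + 4^4 + 2 = 1282; next = 1281
base 4: 1281 = 4^(4 + 1) + 4^4 + 1; at 5: 5^(5 + 1) + 5^5 + 1 = 18751; next = 18750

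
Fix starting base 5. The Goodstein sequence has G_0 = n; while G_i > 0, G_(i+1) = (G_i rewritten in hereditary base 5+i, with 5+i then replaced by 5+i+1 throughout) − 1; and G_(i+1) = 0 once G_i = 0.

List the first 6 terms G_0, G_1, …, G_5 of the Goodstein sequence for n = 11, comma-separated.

[0] 11 ≡ 2·5 + 1 (base 5). Lift 6: 13. −1: 12.
[1] 12 ≡ 2·6 (base 6). Lift 7: 14. −1: 13.
[2] 13 ≡ 7 + 6 (base 7). Lift 8: 14. −1: 13.
[3] 13 ≡ 8 + 5 (base 8). Lift 9: 14. −1: 13.
[4] 13 ≡ 9 + 4 (base 9). Lift 10: 14. −1: 13.

11, 12, 13, 13, 13, 13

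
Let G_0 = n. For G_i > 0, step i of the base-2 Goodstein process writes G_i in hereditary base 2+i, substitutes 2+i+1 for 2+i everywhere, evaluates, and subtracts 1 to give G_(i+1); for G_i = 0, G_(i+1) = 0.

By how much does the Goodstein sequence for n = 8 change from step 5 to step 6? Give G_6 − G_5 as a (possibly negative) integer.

G_0=8  [base 2] 2^(2 + 1)  →[2↦3]→  3^(3 + 1) = 81  −1 ⇒ G_1=80
G_1=80  [base 3] 2·3^3 + 2·3^2 + 2·3 + 2  →[3↦4]→  2·4^4 + 2·4^2 + 2·4 + 2 = 554  −1 ⇒ G_2=553
G_2=553  [base 4] 2·4^4 + 2·4^2 + 2·4 + 1  →[4↦5]→  2·5^5 + 2·5^2 + 2·5 + 1 = 6311  −1 ⇒ G_3=6310
G_3=6310  [base 5] 2·5^5 + 2·5^2 + 2·5  →[5↦6]→  2·6^6 + 2·6^2 + 2·6 = 93396  −1 ⇒ G_4=93395
G_4=93395  [base 6] 2·6^6 + 2·6^2 + 6 + 5  →[6↦7]→  2·7^7 + 2·7^2 + 7 + 5 = 1647196  −1 ⇒ G_5=1647195
G_5=1647195  [base 7] 2·7^7 + 2·7^2 + 7 + 4  →[7↦8]→  2·8^8 + 2·8^2 + 8 + 4 = 33554572  −1 ⇒ G_6=33554571

31907376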